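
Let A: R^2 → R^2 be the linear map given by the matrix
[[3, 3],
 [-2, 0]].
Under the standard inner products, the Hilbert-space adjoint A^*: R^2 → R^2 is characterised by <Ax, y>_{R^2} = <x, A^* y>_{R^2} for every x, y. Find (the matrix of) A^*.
A^* = A^T =
[[3, -2],
 [3, 0]]

For real matrices with standard dot products, the defining identity <Ax, y> = <x, A^* y> gives (Ax)^T y = x^T (A^*) y, i.e. x^T A^T y = x^T (A^*) y. Since this holds for all x, y, we must have A^* = A^T. Therefore
A^* =
[[3, -2],
 [3, 0]].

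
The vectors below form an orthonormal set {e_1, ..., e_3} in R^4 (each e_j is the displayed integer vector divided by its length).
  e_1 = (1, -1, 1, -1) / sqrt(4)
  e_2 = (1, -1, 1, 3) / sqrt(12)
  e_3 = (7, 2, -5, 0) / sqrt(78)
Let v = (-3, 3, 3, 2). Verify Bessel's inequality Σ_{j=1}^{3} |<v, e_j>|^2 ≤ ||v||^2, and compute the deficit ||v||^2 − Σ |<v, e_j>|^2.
Σ |<v, e_j>|^2 = 241/13; ||v||^2 = 31; deficit = 162/13

Write each e_j = u_j / sqrt(<u_j, u_j>) where u_j is the displayed integer vector. Then <v, e_j> = <v, u_j> / sqrt(<u_j, u_j>), so |<v, e_j>|^2 = <v, u_j>^2 / <u_j, u_j>.
Coefficients: <v, e_1> = -5/sqrt(4), <v, e_2> = 3/sqrt(12), <v, e_3> = -30/sqrt(78).
Square and sum: Σ |<v, e_j>|^2 = 241/13.
Compute ||v||^2 = v·v = 31.
Deficit = 31 − 241/13 = 162/13 ≥ 0, confirming Bessel's inequality. (The deficit equals ||v − Σ <v,e_j> e_j||^2, the squared distance from v to span{e_j}.)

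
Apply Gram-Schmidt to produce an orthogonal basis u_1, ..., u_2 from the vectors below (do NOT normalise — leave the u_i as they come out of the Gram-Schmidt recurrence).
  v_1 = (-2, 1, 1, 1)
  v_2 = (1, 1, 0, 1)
Orthogonal basis:
  u_1 = (-2, 1, 1, 1)
  u_2 = (1, 1, 0, 1)

Apply the Gram-Schmidt recurrence
  u_1 = v_1
  u_i = v_i − Σ_{j<i} ((v_i · u_j) / (u_j · u_j)) · u_j.

Step by step this gives:
  u_1 = (-2, 1, 1, 1)
  u_2 = (1, 1, 0, 1)

Orthogonality check:
  u_2 · u_1 = 0 (should be 0)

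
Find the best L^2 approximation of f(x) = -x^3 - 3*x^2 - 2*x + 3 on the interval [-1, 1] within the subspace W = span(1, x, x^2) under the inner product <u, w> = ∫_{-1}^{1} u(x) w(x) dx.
g(x) = -3*x^2 - 13*x/5 + 3

The best approximation g ∈ W is the orthogonal projection of f onto W. Writing g = a_0 + a_1 x + a_2 x^2, the coefficients solve the normal equations G · a = b where
  G_{ij} = <φ_i, φ_j> and b_i = <f, φ_i>, with φ_0 = 1, φ_1 = x, φ_2 = x^2.
G =
  [2, 0, 2/3]
  [0, 2/3, 0]
  [2/3, 0, 2/5],
b = (4, -26/15, 4/5).
Solving gives a_0 = 3, a_1 = -13/5, a_2 = -3, so
  g(x) = -3*x^2 - 13*x/5 + 3.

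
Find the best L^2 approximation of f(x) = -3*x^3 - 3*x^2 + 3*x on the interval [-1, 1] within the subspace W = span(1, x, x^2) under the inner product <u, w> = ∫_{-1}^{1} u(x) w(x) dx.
g(x) = -3*x^2 + 6*x/5

The best approximation g ∈ W is the orthogonal projection of f onto W. Writing g = a_0 + a_1 x + a_2 x^2, the coefficients solve the normal equations G · a = b where
  G_{ij} = <φ_i, φ_j> and b_i = <f, φ_i>, with φ_0 = 1, φ_1 = x, φ_2 = x^2.
G =
  [2, 0, 2/3]
  [0, 2/3, 0]
  [2/3, 0, 2/5],
b = (-2, 4/5, -6/5).
Solving gives a_0 = 0, a_1 = 6/5, a_2 = -3, so
  g(x) = -3*x^2 + 6*x/5.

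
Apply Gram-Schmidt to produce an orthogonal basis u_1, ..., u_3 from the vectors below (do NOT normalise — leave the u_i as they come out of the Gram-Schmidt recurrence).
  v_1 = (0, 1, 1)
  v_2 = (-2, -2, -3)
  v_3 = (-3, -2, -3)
Orthogonal basis:
  u_1 = (0, 1, 1)
  u_2 = (-2, 1/2, -1/2)
  u_3 = (-1/9, -2/9, 2/9)

Apply the Gram-Schmidt recurrence
  u_1 = v_1
  u_i = v_i − Σ_{j<i} ((v_i · u_j) / (u_j · u_j)) · u_j.

Step by step this gives:
  u_1 = (0, 1, 1)
  u_2 = (-2, 1/2, -1/2)
  u_3 = (-1/9, -2/9, 2/9)

Orthogonality check:
  u_2 · u_1 = 0 (should be 0)
  u_3 · u_1 = 0 (should be 0)
  u_3 · u_2 = 0 (should be 0)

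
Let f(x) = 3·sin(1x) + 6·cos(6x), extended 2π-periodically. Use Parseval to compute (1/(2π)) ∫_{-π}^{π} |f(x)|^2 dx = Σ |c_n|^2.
Σ |c_n|^2 = 45/2

Expand |f|^2 and use orthogonality of {sin(nx), cos(mx)} on [-π, π]:
  ∫_{-π}^{π} sin(nx)^2 dx = π, ∫ cos(mx)^2 dx = π, and cross terms integrate to 0.
So ∫_{-π}^{π} f(x)^2 dx = 3^2 · π + 6^2 · π = (9 + 36)π.
Divide by 2π: (9 + 36)/2 = 45/2.
By Parseval, this equals Σ |c_n|^2.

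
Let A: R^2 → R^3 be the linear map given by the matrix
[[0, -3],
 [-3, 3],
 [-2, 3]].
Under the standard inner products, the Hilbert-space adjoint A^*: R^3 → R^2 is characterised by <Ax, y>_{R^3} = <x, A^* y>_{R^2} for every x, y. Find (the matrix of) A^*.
A^* = A^T =
[[0, -3, -2],
 [-3, 3, 3]]

For real matrices with standard dot products, the defining identity <Ax, y> = <x, A^* y> gives (Ax)^T y = x^T (A^*) y, i.e. x^T A^T y = x^T (A^*) y. Since this holds for all x, y, we must have A^* = A^T. Therefore
A^* =
[[0, -3, -2],
 [-3, 3, 3]].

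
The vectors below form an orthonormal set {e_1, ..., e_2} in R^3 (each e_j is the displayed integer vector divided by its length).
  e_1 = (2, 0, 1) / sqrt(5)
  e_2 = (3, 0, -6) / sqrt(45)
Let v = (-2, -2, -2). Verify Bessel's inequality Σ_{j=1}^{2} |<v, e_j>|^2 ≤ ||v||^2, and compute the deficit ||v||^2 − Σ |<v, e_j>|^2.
Σ |<v, e_j>|^2 = 8; ||v||^2 = 12; deficit = 4

Write each e_j = u_j / sqrt(<u_j, u_j>) where u_j is the displayed integer vector. Then <v, e_j> = <v, u_j> / sqrt(<u_j, u_j>), so |<v, e_j>|^2 = <v, u_j>^2 / <u_j, u_j>.
Coefficients: <v, e_1> = -6/sqrt(5), <v, e_2> = 6/sqrt(45).
Square and sum: Σ |<v, e_j>|^2 = 8.
Compute ||v||^2 = v·v = 12.
Deficit = 12 − 8 = 4 ≥ 0, confirming Bessel's inequality. (The deficit equals ||v − Σ <v,e_j> e_j||^2, the squared distance from v to span{e_j}.)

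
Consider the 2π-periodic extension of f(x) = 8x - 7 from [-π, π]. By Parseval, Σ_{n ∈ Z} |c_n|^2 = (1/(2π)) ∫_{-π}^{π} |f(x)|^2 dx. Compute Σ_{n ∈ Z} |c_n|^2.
Σ |c_n|^2 = 64π^2/3 + 49

Expand and integrate term by term over [-π, π]:
  ∫ (8x)^2 dx = 64·(2π^3/3); ∫ 2·8·(-7)·x dx = 0 (odd integrand); ∫ (-7)^2 dx = 49·2π.
So (1/(2π)) ∫_{-π}^{π} (8x - 7)^2 dx = 64π^2/3 + 49 = 64π^2/3 + 49.
Parseval ⇒ Σ |c_n|^2 = 64π^2/3 + 49.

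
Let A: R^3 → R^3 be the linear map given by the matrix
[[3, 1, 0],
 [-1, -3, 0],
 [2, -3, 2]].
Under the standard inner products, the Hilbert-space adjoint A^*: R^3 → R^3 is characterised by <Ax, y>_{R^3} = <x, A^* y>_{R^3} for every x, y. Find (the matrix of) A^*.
A^* = A^T =
[[3, -1, 2],
 [1, -3, -3],
 [0, 0, 2]]

For real matrices with standard dot products, the defining identity <Ax, y> = <x, A^* y> gives (Ax)^T y = x^T (A^*) y, i.e. x^T A^T y = x^T (A^*) y. Since this holds for all x, y, we must have A^* = A^T. Therefore
A^* =
[[3, -1, 2],
 [1, -3, -3],
 [0, 0, 2]].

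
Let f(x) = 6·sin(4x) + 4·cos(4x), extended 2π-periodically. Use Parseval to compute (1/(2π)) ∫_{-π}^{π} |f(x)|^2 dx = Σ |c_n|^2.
Σ |c_n|^2 = 26

Expand |f|^2 and use orthogonality of {sin(nx), cos(mx)} on [-π, π]:
  ∫_{-π}^{π} sin(nx)^2 dx = π, ∫ cos(mx)^2 dx = π, and cross terms integrate to 0.
So ∫_{-π}^{π} f(x)^2 dx = 6^2 · π + 4^2 · π = (36 + 16)π.
Divide by 2π: (36 + 16)/2 = 26.
By Parseval, this equals Σ |c_n|^2.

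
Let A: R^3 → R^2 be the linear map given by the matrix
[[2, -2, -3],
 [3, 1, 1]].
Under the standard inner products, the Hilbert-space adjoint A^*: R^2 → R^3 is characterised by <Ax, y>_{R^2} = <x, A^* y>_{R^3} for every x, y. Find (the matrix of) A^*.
A^* = A^T =
[[2, 3],
 [-2, 1],
 [-3, 1]]

For real matrices with standard dot products, the defining identity <Ax, y> = <x, A^* y> gives (Ax)^T y = x^T (A^*) y, i.e. x^T A^T y = x^T (A^*) y. Since this holds for all x, y, we must have A^* = A^T. Therefore
A^* =
[[2, 3],
 [-2, 1],
 [-3, 1]].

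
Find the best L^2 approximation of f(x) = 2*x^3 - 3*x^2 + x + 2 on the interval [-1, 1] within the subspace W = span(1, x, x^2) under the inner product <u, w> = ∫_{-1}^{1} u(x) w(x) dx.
g(x) = -3*x^2 + 11*x/5 + 2

The best approximation g ∈ W is the orthogonal projection of f onto W. Writing g = a_0 + a_1 x + a_2 x^2, the coefficients solve the normal equations G · a = b where
  G_{ij} = <φ_i, φ_j> and b_i = <f, φ_i>, with φ_0 = 1, φ_1 = x, φ_2 = x^2.
G =
  [2, 0, 2/3]
  [0, 2/3, 0]
  [2/3, 0, 2/5],
b = (2, 22/15, 2/15).
Solving gives a_0 = 2, a_1 = 11/5, a_2 = -3, so
  g(x) = -3*x^2 + 11*x/5 + 2.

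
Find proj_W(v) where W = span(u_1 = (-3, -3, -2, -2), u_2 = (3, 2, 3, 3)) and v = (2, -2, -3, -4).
proj_W(v) = (-111/77, 5/77, -190/77, -190/77)

Set up U = [u_1 | ... | u_2] ∈ R^(4×2). The projector onto W = col(U) is P = U (U^T U)^(-1) U^T.
Compute U^T U =
  [26, -27]
  [-27, 31],
and U^T v = (14, -19).
Solve U^T U · c = U^T v for the coefficients: c = (-79/77, -116/77). The projection is proj_W(v) = U c.
Check: (v - proj_W(v)) · u_1 = 0  (should be 0).
Check: (v - proj_W(v)) · u_2 = 0  (should be 0).
Result: proj_W(v) = (-111/77, 5/77, -190/77, -190/77).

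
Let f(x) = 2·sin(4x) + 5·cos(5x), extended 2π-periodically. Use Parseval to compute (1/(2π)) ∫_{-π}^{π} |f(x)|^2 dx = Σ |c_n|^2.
Σ |c_n|^2 = 29/2

Expand |f|^2 and use orthogonality of {sin(nx), cos(mx)} on [-π, π]:
  ∫_{-π}^{π} sin(nx)^2 dx = π, ∫ cos(mx)^2 dx = π, and cross terms integrate to 0.
So ∫_{-π}^{π} f(x)^2 dx = 2^2 · π + 5^2 · π = (4 + 25)π.
Divide by 2π: (4 + 25)/2 = 29/2.
By Parseval, this equals Σ |c_n|^2.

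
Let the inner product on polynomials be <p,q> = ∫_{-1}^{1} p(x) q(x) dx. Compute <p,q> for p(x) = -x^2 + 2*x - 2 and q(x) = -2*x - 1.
<p,q> = 2

Expand the product: p(x)·q(x) = 2*x^3 - 3*x^2 + 2*x + 2.
∫_{-1}^{1} of each monomial x^k gives [2/(k+1) if k even, 0 if k odd]. Integrating term-by-term (or equivalently evaluating the antiderivative F(x) = x^4/2 - x^3 + x^2 + 2*x at the endpoints):
  F(1) − F(−1) = 5/2 − (1/2) = 2.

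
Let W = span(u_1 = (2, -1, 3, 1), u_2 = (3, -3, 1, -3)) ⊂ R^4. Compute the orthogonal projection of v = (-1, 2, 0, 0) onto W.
proj_W(v) = (-359/339, 328/339, -64/113, 266/339)

Set up U = [u_1 | ... | u_2] ∈ R^(4×2). The projector onto W = col(U) is P = U (U^T U)^(-1) U^T.
Compute U^T U =
  [15, 9]
  [9, 28],
and U^T v = (-4, -9).
Solve U^T U · c = U^T v for the coefficients: c = (-31/339, -33/113). The projection is proj_W(v) = U c.
Check: (v - proj_W(v)) · u_1 = 0  (should be 0).
Check: (v - proj_W(v)) · u_2 = 0  (should be 0).
Result: proj_W(v) = (-359/339, 328/339, -64/113, 266/339).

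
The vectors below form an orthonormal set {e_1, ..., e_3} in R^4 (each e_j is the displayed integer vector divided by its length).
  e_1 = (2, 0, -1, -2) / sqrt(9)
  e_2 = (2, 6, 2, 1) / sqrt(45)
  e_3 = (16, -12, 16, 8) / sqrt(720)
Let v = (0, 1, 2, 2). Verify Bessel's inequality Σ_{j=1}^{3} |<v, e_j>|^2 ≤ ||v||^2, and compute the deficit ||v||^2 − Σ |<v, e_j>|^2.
Σ |<v, e_j>|^2 = 9; ||v||^2 = 9; deficit = 0

Write each e_j = u_j / sqrt(<u_j, u_j>) where u_j is the displayed integer vector. Then <v, e_j> = <v, u_j> / sqrt(<u_j, u_j>), so |<v, e_j>|^2 = <v, u_j>^2 / <u_j, u_j>.
Coefficients: <v, e_1> = -6/sqrt(9), <v, e_2> = 12/sqrt(45), <v, e_3> = 36/sqrt(720).
Square and sum: Σ |<v, e_j>|^2 = 9.
Compute ||v||^2 = v·v = 9.
Deficit = 9 − 9 = 0 ≥ 0, confirming Bessel's inequality. (The deficit equals ||v − Σ <v,e_j> e_j||^2, the squared distance from v to span{e_j}.)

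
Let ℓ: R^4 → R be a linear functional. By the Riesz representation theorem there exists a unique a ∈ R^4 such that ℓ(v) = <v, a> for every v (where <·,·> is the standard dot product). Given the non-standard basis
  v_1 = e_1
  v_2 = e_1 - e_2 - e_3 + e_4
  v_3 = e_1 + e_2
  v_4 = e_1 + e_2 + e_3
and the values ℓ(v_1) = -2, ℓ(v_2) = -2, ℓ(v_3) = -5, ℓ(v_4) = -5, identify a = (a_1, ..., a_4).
a = (-2, -3, 0, -3)

Write a = (a_1, ..., a_4) in the standard basis. For each basis vector v_i, ℓ(v_i) = <v_i, a> is a linear equation in the a_j's. Collect the n equations into a matrix system V a = ℓ, where row i of V is v_i (expressed in the standard basis). Since V is invertible (lower-triangular with 1s on the diagonal, up to permutation), solve by back-substitution:
  V =
[[1, 0, 0, 0],
 [1, -1, -1, 1],
 [1, 1, 0, 0],
 [1, 1, 1, 0]]
  V a = (-2, -2, -5, -5)
Solving gives a = (-2, -3, 0, -3).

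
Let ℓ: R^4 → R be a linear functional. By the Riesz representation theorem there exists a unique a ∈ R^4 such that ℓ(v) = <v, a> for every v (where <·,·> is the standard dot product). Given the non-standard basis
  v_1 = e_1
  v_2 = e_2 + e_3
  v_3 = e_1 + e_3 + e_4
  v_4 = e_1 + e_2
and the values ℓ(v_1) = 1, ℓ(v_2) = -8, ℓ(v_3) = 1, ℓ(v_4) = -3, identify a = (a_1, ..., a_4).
a = (1, -4, -4, 4)

Write a = (a_1, ..., a_4) in the standard basis. For each basis vector v_i, ℓ(v_i) = <v_i, a> is a linear equation in the a_j's. Collect the n equations into a matrix system V a = ℓ, where row i of V is v_i (expressed in the standard basis). Since V is invertible (lower-triangular with 1s on the diagonal, up to permutation), solve by back-substitution:
  V =
[[1, 0, 0, 0],
 [0, 1, 1, 0],
 [1, 0, 1, 1],
 [1, 1, 0, 0]]
  V a = (1, -8, 1, -3)
Solving gives a = (1, -4, -4, 4).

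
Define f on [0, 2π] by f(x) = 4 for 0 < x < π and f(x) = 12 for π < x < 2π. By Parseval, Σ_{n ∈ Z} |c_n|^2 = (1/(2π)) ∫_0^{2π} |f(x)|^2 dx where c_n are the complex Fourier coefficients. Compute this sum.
Σ |c_n|^2 = 80

Parseval equates the L^2 energy of f (normalised by 1/(2π)) with the ℓ^2 sum of its Fourier coefficients: (1/(2π)) ∫_0^{2π} |f|^2 = Σ |c_n|^2.
Compute the left side: (1/(2π)) [∫_0^π 4^2 dx + ∫_π^{2π} 12^2 dx] = (1/(2π)) · (16π + 144π) = (16 + 144)/2 = 80.
So Σ_{n ∈ Z} |c_n|^2 = 80.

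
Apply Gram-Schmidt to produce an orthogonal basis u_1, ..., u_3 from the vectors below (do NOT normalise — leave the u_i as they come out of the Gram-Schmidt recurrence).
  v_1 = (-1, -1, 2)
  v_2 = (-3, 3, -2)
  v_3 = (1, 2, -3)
Orthogonal basis:
  u_1 = (-1, -1, 2)
  u_2 = (-11/3, 7/3, -2/3)
  u_3 = (2/29, 4/29, 3/29)

Apply the Gram-Schmidt recurrence
  u_1 = v_1
  u_i = v_i − Σ_{j<i} ((v_i · u_j) / (u_j · u_j)) · u_j.

Step by step this gives:
  u_1 = (-1, -1, 2)
  u_2 = (-11/3, 7/3, -2/3)
  u_3 = (2/29, 4/29, 3/29)

Orthogonality check:
  u_2 · u_1 = 0 (should be 0)
  u_3 · u_1 = 0 (should be 0)
  u_3 · u_2 = 0 (should be 0)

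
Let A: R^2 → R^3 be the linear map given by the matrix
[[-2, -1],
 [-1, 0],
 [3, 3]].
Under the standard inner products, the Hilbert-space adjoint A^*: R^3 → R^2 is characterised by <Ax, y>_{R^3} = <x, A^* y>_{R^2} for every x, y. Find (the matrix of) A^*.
A^* = A^T =
[[-2, -1, 3],
 [-1, 0, 3]]

For real matrices with standard dot products, the defining identity <Ax, y> = <x, A^* y> gives (Ax)^T y = x^T (A^*) y, i.e. x^T A^T y = x^T (A^*) y. Since this holds for all x, y, we must have A^* = A^T. Therefore
A^* =
[[-2, -1, 3],
 [-1, 0, 3]].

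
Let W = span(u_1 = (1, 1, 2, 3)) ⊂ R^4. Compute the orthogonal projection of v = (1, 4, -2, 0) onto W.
proj_W(v) = (1/15, 1/15, 2/15, 1/5)

Set up U = [u_1 | ... | u_1] ∈ R^(4×1). The projector onto W = col(U) is P = U (U^T U)^(-1) U^T.
Compute U^T U =
  [15],
and U^T v = (1).
Solve U^T U · c = U^T v for the coefficients: c = (1/15). The projection is proj_W(v) = U c.
Check: (v - proj_W(v)) · u_1 = 0  (should be 0).
Result: proj_W(v) = (1/15, 1/15, 2/15, 1/5).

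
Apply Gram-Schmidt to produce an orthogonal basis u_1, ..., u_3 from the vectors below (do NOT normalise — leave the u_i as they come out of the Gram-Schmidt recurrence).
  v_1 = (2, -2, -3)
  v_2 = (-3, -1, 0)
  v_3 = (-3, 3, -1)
Orthogonal basis:
  u_1 = (2, -2, -3)
  u_2 = (-43/17, -25/17, -12/17)
  u_3 = (-6/7, 18/7, -16/7)

Apply the Gram-Schmidt recurrence
  u_1 = v_1
  u_i = v_i − Σ_{j<i} ((v_i · u_j) / (u_j · u_j)) · u_j.

Step by step this gives:
  u_1 = (2, -2, -3)
  u_2 = (-43/17, -25/17, -12/17)
  u_3 = (-6/7, 18/7, -16/7)

Orthogonality check:
  u_2 · u_1 = 0 (should be 0)
  u_3 · u_1 = 0 (should be 0)
  u_3 · u_2 = 0 (should be 0)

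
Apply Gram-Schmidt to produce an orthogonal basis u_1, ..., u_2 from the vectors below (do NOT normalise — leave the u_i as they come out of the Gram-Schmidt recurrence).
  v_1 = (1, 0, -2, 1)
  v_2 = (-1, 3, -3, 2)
Orthogonal basis:
  u_1 = (1, 0, -2, 1)
  u_2 = (-13/6, 3, -2/3, 5/6)

Apply the Gram-Schmidt recurrence
  u_1 = v_1
  u_i = v_i − Σ_{j<i} ((v_i · u_j) / (u_j · u_j)) · u_j.

Step by step this gives:
  u_1 = (1, 0, -2, 1)
  u_2 = (-13/6, 3, -2/3, 5/6)

Orthogonality check:
  u_2 · u_1 = 0 (should be 0)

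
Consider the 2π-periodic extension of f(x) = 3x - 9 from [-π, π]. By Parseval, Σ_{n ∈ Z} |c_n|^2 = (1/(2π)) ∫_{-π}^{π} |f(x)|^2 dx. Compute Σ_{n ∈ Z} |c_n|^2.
Σ |c_n|^2 = 3π^2 + 81

Expand and integrate term by term over [-π, π]:
  ∫ (3x)^2 dx = 9·(2π^3/3); ∫ 2·3·(-9)·x dx = 0 (odd integrand); ∫ (-9)^2 dx = 81·2π.
So (1/(2π)) ∫_{-π}^{π} (3x - 9)^2 dx = 9π^2/3 + 81 = 3π^2 + 81.
Parseval ⇒ Σ |c_n|^2 = 3π^2 + 81.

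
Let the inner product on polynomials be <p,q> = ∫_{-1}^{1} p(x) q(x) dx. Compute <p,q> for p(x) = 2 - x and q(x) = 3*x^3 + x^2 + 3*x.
<p,q> = -28/15

Expand the product: p(x)·q(x) = -3*x^4 + 5*x^3 - x^2 + 6*x.
∫_{-1}^{1} of each monomial x^k gives [2/(k+1) if k even, 0 if k odd]. Integrating term-by-term (or equivalently evaluating the antiderivative F(x) = -3*x^5/5 + 5*x^4/4 - x^3/3 + 3*x^2 at the endpoints):
  F(1) − F(−1) = 199/60 − (311/60) = -28/15.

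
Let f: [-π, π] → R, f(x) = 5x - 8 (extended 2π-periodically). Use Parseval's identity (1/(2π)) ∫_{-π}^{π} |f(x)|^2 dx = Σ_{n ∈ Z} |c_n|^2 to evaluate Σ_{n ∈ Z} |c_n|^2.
Σ |c_n|^2 = 25π^2/3 + 64

Expand and integrate term by term over [-π, π]:
  ∫ (5x)^2 dx = 25·(2π^3/3); ∫ 2·5·(-8)·x dx = 0 (odd integrand); ∫ (-8)^2 dx = 64·2π.
So (1/(2π)) ∫_{-π}^{π} (5x - 8)^2 dx = 25π^2/3 + 64 = 25π^2/3 + 64.
Parseval ⇒ Σ |c_n|^2 = 25π^2/3 + 64.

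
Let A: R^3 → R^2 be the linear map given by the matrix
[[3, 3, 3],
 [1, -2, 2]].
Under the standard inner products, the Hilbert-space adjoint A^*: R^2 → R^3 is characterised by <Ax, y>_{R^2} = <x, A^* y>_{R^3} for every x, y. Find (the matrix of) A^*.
A^* = A^T =
[[3, 1],
 [3, -2],
 [3, 2]]

For real matrices with standard dot products, the defining identity <Ax, y> = <x, A^* y> gives (Ax)^T y = x^T (A^*) y, i.e. x^T A^T y = x^T (A^*) y. Since this holds for all x, y, we must have A^* = A^T. Therefore
A^* =
[[3, 1],
 [3, -2],
 [3, 2]].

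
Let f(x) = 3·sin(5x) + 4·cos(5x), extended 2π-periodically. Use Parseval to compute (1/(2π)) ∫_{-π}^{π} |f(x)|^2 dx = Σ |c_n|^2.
Σ |c_n|^2 = 25/2

Expand |f|^2 and use orthogonality of {sin(nx), cos(mx)} on [-π, π]:
  ∫_{-π}^{π} sin(nx)^2 dx = π, ∫ cos(mx)^2 dx = π, and cross terms integrate to 0.
So ∫_{-π}^{π} f(x)^2 dx = 3^2 · π + 4^2 · π = (9 + 16)π.
Divide by 2π: (9 + 16)/2 = 25/2.
By Parseval, this equals Σ |c_n|^2.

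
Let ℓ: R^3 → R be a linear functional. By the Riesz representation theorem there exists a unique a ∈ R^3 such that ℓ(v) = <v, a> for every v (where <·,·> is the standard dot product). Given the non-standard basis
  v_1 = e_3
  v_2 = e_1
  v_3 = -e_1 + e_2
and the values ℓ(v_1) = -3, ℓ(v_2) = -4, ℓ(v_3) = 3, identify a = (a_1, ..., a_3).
a = (-4, -1, -3)

Write a = (a_1, ..., a_3) in the standard basis. For each basis vector v_i, ℓ(v_i) = <v_i, a> is a linear equation in the a_j's. Collect the n equations into a matrix system V a = ℓ, where row i of V is v_i (expressed in the standard basis). Since V is invertible (lower-triangular with 1s on the diagonal, up to permutation), solve by back-substitution:
  V =
[[0, 0, 1],
 [1, 0, 0],
 [-1, 1, 0]]
  V a = (-3, -4, 3)
Solving gives a = (-4, -1, -3).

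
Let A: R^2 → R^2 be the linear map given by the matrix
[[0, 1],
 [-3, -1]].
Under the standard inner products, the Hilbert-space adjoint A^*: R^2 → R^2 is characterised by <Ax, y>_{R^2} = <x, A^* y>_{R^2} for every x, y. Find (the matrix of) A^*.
A^* = A^T =
[[0, -3],
 [1, -1]]

For real matrices with standard dot products, the defining identity <Ax, y> = <x, A^* y> gives (Ax)^T y = x^T (A^*) y, i.e. x^T A^T y = x^T (A^*) y. Since this holds for all x, y, we must have A^* = A^T. Therefore
A^* =
[[0, -3],
 [1, -1]].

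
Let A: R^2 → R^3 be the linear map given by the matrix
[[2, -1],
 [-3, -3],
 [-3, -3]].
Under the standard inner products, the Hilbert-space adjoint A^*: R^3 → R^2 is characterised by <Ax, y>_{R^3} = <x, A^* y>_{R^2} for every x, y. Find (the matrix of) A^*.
A^* = A^T =
[[2, -3, -3],
 [-1, -3, -3]]

For real matrices with standard dot products, the defining identity <Ax, y> = <x, A^* y> gives (Ax)^T y = x^T (A^*) y, i.e. x^T A^T y = x^T (A^*) y. Since this holds for all x, y, we must have A^* = A^T. Therefore
A^* =
[[2, -3, -3],
 [-1, -3, -3]].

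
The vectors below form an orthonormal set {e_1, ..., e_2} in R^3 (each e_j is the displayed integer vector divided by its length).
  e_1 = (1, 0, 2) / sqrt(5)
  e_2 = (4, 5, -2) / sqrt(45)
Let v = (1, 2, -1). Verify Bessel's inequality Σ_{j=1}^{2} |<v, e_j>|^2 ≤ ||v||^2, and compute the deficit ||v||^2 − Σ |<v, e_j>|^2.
Σ |<v, e_j>|^2 = 53/9; ||v||^2 = 6; deficit = 1/9

Write each e_j = u_j / sqrt(<u_j, u_j>) where u_j is the displayed integer vector. Then <v, e_j> = <v, u_j> / sqrt(<u_j, u_j>), so |<v, e_j>|^2 = <v, u_j>^2 / <u_j, u_j>.
Coefficients: <v, e_1> = -1/sqrt(5), <v, e_2> = 16/sqrt(45).
Square and sum: Σ |<v, e_j>|^2 = 53/9.
Compute ||v||^2 = v·v = 6.
Deficit = 6 − 53/9 = 1/9 ≥ 0, confirming Bessel's inequality. (The deficit equals ||v − Σ <v,e_j> e_j||^2, the squared distance from v to span{e_j}.)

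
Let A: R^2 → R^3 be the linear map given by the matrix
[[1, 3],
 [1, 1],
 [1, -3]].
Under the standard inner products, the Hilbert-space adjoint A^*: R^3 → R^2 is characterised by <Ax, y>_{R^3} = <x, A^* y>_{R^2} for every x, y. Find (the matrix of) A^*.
A^* = A^T =
[[1, 1, 1],
 [3, 1, -3]]

For real matrices with standard dot products, the defining identity <Ax, y> = <x, A^* y> gives (Ax)^T y = x^T (A^*) y, i.e. x^T A^T y = x^T (A^*) y. Since this holds for all x, y, we must have A^* = A^T. Therefore
A^* =
[[1, 1, 1],
 [3, 1, -3]].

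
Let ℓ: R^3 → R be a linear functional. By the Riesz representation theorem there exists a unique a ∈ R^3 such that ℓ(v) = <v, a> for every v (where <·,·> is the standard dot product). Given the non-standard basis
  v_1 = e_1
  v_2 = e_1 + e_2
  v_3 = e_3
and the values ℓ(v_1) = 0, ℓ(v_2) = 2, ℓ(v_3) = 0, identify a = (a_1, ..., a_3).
a = (0, 2, 0)

Write a = (a_1, ..., a_3) in the standard basis. For each basis vector v_i, ℓ(v_i) = <v_i, a> is a linear equation in the a_j's. Collect the n equations into a matrix system V a = ℓ, where row i of V is v_i (expressed in the standard basis). Since V is invertible (lower-triangular with 1s on the diagonal, up to permutation), solve by back-substitution:
  V =
[[1, 0, 0],
 [1, 1, 0],
 [0, 0, 1]]
  V a = (0, 2, 0)
Solving gives a = (0, 2, 0).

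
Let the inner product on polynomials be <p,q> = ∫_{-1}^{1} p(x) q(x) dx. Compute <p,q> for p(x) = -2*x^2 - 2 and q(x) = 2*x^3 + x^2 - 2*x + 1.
<p,q> = -112/15

Expand the product: p(x)·q(x) = -4*x^5 - 2*x^4 - 4*x^2 + 4*x - 2.
∫_{-1}^{1} of each monomial x^k gives [2/(k+1) if k even, 0 if k odd]. Integrating term-by-term (or equivalently evaluating the antiderivative F(x) = -2*x^6/3 - 2*x^5/5 - 4*x^3/3 + 2*x^2 - 2*x at the endpoints):
  F(1) − F(−1) = -12/5 − (76/15) = -112/15.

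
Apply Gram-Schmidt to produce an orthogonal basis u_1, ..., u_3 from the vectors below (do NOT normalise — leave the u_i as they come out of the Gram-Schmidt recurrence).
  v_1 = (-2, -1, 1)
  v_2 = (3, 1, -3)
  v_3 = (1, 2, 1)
Orthogonal basis:
  u_1 = (-2, -1, 1)
  u_2 = (-1/3, -2/3, -4/3)
  u_3 = (-3/7, 9/14, -3/14)

Apply the Gram-Schmidt recurrence
  u_1 = v_1
  u_i = v_i − Σ_{j<i} ((v_i · u_j) / (u_j · u_j)) · u_j.

Step by step this gives:
  u_1 = (-2, -1, 1)
  u_2 = (-1/3, -2/3, -4/3)
  u_3 = (-3/7, 9/14, -3/14)

Orthogonality check:
  u_2 · u_1 = 0 (should be 0)
  u_3 · u_1 = 0 (should be 0)
  u_3 · u_2 = 0 (should be 0)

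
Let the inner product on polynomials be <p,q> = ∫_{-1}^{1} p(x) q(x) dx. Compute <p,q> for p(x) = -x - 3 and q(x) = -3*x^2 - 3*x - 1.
<p,q> = 14

Expand the product: p(x)·q(x) = 3*x^3 + 12*x^2 + 10*x + 3.
∫_{-1}^{1} of each monomial x^k gives [2/(k+1) if k even, 0 if k odd]. Integrating term-by-term (or equivalently evaluating the antiderivative F(x) = 3*x^4/4 + 4*x^3 + 5*x^2 + 3*x at the endpoints):
  F(1) − F(−1) = 51/4 − (-5/4) = 14.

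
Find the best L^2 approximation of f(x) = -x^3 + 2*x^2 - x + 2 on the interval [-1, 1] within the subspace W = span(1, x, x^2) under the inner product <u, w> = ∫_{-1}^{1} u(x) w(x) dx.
g(x) = 2*x^2 - 8*x/5 + 2

The best approximation g ∈ W is the orthogonal projection of f onto W. Writing g = a_0 + a_1 x + a_2 x^2, the coefficients solve the normal equations G · a = b where
  G_{ij} = <φ_i, φ_j> and b_i = <f, φ_i>, with φ_0 = 1, φ_1 = x, φ_2 = x^2.
G =
  [2, 0, 2/3]
  [0, 2/3, 0]
  [2/3, 0, 2/5],
b = (16/3, -16/15, 32/15).
Solving gives a_0 = 2, a_1 = -8/5, a_2 = 2, so
  g(x) = 2*x^2 - 8*x/5 + 2.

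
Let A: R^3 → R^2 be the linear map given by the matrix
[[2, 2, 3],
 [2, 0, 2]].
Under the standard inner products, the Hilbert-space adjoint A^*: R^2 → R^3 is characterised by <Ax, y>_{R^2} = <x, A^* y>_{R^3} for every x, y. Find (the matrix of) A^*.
A^* = A^T =
[[2, 2],
 [2, 0],
 [3, 2]]

For real matrices with standard dot products, the defining identity <Ax, y> = <x, A^* y> gives (Ax)^T y = x^T (A^*) y, i.e. x^T A^T y = x^T (A^*) y. Since this holds for all x, y, we must have A^* = A^T. Therefore
A^* =
[[2, 2],
 [2, 0],
 [3, 2]].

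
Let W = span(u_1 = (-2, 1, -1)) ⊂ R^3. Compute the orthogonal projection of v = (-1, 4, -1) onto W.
proj_W(v) = (-7/3, 7/6, -7/6)

Set up U = [u_1 | ... | u_1] ∈ R^(3×1). The projector onto W = col(U) is P = U (U^T U)^(-1) U^T.
Compute U^T U =
  [6],
and U^T v = (7).
Solve U^T U · c = U^T v for the coefficients: c = (7/6). The projection is proj_W(v) = U c.
Check: (v - proj_W(v)) · u_1 = 0  (should be 0).
Result: proj_W(v) = (-7/3, 7/6, -7/6).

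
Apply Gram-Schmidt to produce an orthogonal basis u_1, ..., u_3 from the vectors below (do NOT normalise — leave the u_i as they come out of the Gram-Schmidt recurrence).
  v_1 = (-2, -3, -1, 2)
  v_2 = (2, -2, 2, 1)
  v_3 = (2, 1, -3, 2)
Orthogonal basis:
  u_1 = (-2, -3, -1, 2)
  u_2 = (20/9, -5/3, 19/9, 7/9)
  u_3 = (54/23, 17/23, -307/115, 244/115)

Apply the Gram-Schmidt recurrence
  u_1 = v_1
  u_i = v_i − Σ_{j<i} ((v_i · u_j) / (u_j · u_j)) · u_j.

Step by step this gives:
  u_1 = (-2, -3, -1, 2)
  u_2 = (20/9, -5/3, 19/9, 7/9)
  u_3 = (54/23, 17/23, -307/115, 244/115)

Orthogonality check:
  u_2 · u_1 = 0 (should be 0)
  u_3 · u_1 = 0 (should be 0)
  u_3 · u_2 = 0 (should be 0)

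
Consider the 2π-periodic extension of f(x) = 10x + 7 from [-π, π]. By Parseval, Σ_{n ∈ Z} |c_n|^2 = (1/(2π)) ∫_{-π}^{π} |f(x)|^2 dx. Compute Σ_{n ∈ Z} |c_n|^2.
Σ |c_n|^2 = 100π^2/3 + 49

Expand and integrate term by term over [-π, π]:
  ∫ (10x)^2 dx = 100·(2π^3/3); ∫ 2·10·(7)·x dx = 0 (odd integrand); ∫ 7^2 dx = 49·2π.
So (1/(2π)) ∫_{-π}^{π} (10x + 7)^2 dx = 100π^2/3 + 49 = 100π^2/3 + 49.
Parseval ⇒ Σ |c_n|^2 = 100π^2/3 + 49.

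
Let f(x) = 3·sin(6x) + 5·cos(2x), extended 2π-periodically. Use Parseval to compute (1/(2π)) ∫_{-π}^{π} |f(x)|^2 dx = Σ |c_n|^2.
Σ |c_n|^2 = 17

Expand |f|^2 and use orthogonality of {sin(nx), cos(mx)} on [-π, π]:
  ∫_{-π}^{π} sin(nx)^2 dx = π, ∫ cos(mx)^2 dx = π, and cross terms integrate to 0.
So ∫_{-π}^{π} f(x)^2 dx = 3^2 · π + 5^2 · π = (9 + 25)π.
Divide by 2π: (9 + 25)/2 = 17.
By Parseval, this equals Σ |c_n|^2.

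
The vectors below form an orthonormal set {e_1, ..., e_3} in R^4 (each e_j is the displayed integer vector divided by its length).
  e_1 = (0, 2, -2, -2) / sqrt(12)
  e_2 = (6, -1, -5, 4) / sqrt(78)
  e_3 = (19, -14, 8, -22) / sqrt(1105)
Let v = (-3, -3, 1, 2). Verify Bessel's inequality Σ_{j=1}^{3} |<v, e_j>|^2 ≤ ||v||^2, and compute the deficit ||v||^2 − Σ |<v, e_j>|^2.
Σ |<v, e_j>|^2 = 81/5; ||v||^2 = 23; deficit = 34/5

Write each e_j = u_j / sqrt(<u_j, u_j>) where u_j is the displayed integer vector. Then <v, e_j> = <v, u_j> / sqrt(<u_j, u_j>), so |<v, e_j>|^2 = <v, u_j>^2 / <u_j, u_j>.
Coefficients: <v, e_1> = -12/sqrt(12), <v, e_2> = -12/sqrt(78), <v, e_3> = -51/sqrt(1105).
Square and sum: Σ |<v, e_j>|^2 = 81/5.
Compute ||v||^2 = v·v = 23.
Deficit = 23 − 81/5 = 34/5 ≥ 0, confirming Bessel's inequality. (The deficit equals ||v − Σ <v,e_j> e_j||^2, the squared distance from v to span{e_j}.)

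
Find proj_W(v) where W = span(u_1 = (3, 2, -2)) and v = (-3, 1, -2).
proj_W(v) = (-9/17, -6/17, 6/17)

Set up U = [u_1 | ... | u_1] ∈ R^(3×1). The projector onto W = col(U) is P = U (U^T U)^(-1) U^T.
Compute U^T U =
  [17],
and U^T v = (-3).
Solve U^T U · c = U^T v for the coefficients: c = (-3/17). The projection is proj_W(v) = U c.
Check: (v - proj_W(v)) · u_1 = 0  (should be 0).
Result: proj_W(v) = (-9/17, -6/17, 6/17).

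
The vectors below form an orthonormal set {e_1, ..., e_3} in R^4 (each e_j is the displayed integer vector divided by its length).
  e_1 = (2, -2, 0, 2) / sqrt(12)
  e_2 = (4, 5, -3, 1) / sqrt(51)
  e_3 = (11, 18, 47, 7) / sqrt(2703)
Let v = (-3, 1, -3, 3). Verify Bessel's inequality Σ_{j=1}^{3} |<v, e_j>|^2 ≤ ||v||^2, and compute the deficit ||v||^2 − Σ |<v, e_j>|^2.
Σ |<v, e_j>|^2 = 401/53; ||v||^2 = 28; deficit = 1083/53

Write each e_j = u_j / sqrt(<u_j, u_j>) where u_j is the displayed integer vector. Then <v, e_j> = <v, u_j> / sqrt(<u_j, u_j>), so |<v, e_j>|^2 = <v, u_j>^2 / <u_j, u_j>.
Coefficients: <v, e_1> = -2/sqrt(12), <v, e_2> = 5/sqrt(51), <v, e_3> = -135/sqrt(2703).
Square and sum: Σ |<v, e_j>|^2 = 401/53.
Compute ||v||^2 = v·v = 28.
Deficit = 28 − 401/53 = 1083/53 ≥ 0, confirming Bessel's inequality. (The deficit equals ||v − Σ <v,e_j> e_j||^2, the squared distance from v to span{e_j}.)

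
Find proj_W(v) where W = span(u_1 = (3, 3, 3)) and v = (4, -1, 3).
proj_W(v) = (2, 2, 2)

Set up U = [u_1 | ... | u_1] ∈ R^(3×1). The projector onto W = col(U) is P = U (U^T U)^(-1) U^T.
Compute U^T U =
  [27],
and U^T v = (18).
Solve U^T U · c = U^T v for the coefficients: c = (2/3). The projection is proj_W(v) = U c.
Check: (v - proj_W(v)) · u_1 = 0  (should be 0).
Result: proj_W(v) = (2, 2, 2).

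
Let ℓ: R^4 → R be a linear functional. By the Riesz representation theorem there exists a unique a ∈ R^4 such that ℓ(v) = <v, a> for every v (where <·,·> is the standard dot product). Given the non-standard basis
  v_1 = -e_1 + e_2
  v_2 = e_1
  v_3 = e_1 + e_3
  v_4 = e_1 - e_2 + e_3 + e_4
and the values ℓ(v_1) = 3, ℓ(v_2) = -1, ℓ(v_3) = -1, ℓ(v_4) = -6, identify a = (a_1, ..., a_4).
a = (-1, 2, 0, -3)

Write a = (a_1, ..., a_4) in the standard basis. For each basis vector v_i, ℓ(v_i) = <v_i, a> is a linear equation in the a_j's. Collect the n equations into a matrix system V a = ℓ, where row i of V is v_i (expressed in the standard basis). Since V is invertible (lower-triangular with 1s on the diagonal, up to permutation), solve by back-substitution:
  V =
[[-1, 1, 0, 0],
 [1, 0, 0, 0],
 [1, 0, 1, 0],
 [1, -1, 1, 1]]
  V a = (3, -1, -1, -6)
Solving gives a = (-1, 2, 0, -3).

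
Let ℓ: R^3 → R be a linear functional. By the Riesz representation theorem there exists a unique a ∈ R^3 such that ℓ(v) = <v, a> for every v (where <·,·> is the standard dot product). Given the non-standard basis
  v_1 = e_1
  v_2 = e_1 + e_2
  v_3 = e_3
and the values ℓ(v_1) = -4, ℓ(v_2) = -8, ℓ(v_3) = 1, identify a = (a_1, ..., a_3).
a = (-4, -4, 1)

Write a = (a_1, ..., a_3) in the standard basis. For each basis vector v_i, ℓ(v_i) = <v_i, a> is a linear equation in the a_j's. Collect the n equations into a matrix system V a = ℓ, where row i of V is v_i (expressed in the standard basis). Since V is invertible (lower-triangular with 1s on the diagonal, up to permutation), solve by back-substitution:
  V =
[[1, 0, 0],
 [1, 1, 0],
 [0, 0, 1]]
  V a = (-4, -8, 1)
Solving gives a = (-4, -4, 1).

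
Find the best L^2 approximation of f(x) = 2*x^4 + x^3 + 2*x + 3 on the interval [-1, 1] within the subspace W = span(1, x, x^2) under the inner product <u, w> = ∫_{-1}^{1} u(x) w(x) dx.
g(x) = 12*x^2/7 + 13*x/5 + 99/35

The best approximation g ∈ W is the orthogonal projection of f onto W. Writing g = a_0 + a_1 x + a_2 x^2, the coefficients solve the normal equations G · a = b where
  G_{ij} = <φ_i, φ_j> and b_i = <f, φ_i>, with φ_0 = 1, φ_1 = x, φ_2 = x^2.
G =
  [2, 0, 2/3]
  [0, 2/3, 0]
  [2/3, 0, 2/5],
b = (34/5, 26/15, 18/7).
Solving gives a_0 = 99/35, a_1 = 13/5, a_2 = 12/7, so
  g(x) = 12*x^2/7 + 13*x/5 + 99/35.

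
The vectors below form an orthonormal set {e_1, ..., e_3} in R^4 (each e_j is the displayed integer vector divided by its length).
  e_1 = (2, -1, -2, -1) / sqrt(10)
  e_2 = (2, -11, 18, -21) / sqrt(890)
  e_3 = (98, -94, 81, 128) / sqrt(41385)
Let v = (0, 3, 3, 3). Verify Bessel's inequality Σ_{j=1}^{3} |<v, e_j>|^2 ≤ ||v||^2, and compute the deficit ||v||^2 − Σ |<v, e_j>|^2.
Σ |<v, e_j>|^2 = 597/31; ||v||^2 = 27; deficit = 240/31

Write each e_j = u_j / sqrt(<u_j, u_j>) where u_j is the displayed integer vector. Then <v, e_j> = <v, u_j> / sqrt(<u_j, u_j>), so |<v, e_j>|^2 = <v, u_j>^2 / <u_j, u_j>.
Coefficients: <v, e_1> = -12/sqrt(10), <v, e_2> = -42/sqrt(890), <v, e_3> = 345/sqrt(41385).
Square and sum: Σ |<v, e_j>|^2 = 597/31.
Compute ||v||^2 = v·v = 27.
Deficit = 27 − 597/31 = 240/31 ≥ 0, confirming Bessel's inequality. (The deficit equals ||v − Σ <v,e_j> e_j||^2, the squared distance from v to span{e_j}.)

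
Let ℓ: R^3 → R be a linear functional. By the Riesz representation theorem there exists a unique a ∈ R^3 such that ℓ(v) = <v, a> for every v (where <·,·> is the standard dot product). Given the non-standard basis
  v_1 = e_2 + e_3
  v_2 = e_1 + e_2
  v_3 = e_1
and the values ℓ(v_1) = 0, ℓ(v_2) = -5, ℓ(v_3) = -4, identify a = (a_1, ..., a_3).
a = (-4, -1, 1)

Write a = (a_1, ..., a_3) in the standard basis. For each basis vector v_i, ℓ(v_i) = <v_i, a> is a linear equation in the a_j's. Collect the n equations into a matrix system V a = ℓ, where row i of V is v_i (expressed in the standard basis). Since V is invertible (lower-triangular with 1s on the diagonal, up to permutation), solve by back-substitution:
  V =
[[0, 1, 1],
 [1, 1, 0],
 [1, 0, 0]]
  V a = (0, -5, -4)
Solving gives a = (-4, -1, 1).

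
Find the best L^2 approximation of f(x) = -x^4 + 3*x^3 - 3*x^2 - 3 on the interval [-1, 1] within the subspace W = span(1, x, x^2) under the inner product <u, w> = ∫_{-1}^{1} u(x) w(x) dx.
g(x) = -27*x^2/7 + 9*x/5 - 102/35

The best approximation g ∈ W is the orthogonal projection of f onto W. Writing g = a_0 + a_1 x + a_2 x^2, the coefficients solve the normal equations G · a = b where
  G_{ij} = <φ_i, φ_j> and b_i = <f, φ_i>, with φ_0 = 1, φ_1 = x, φ_2 = x^2.
G =
  [2, 0, 2/3]
  [0, 2/3, 0]
  [2/3, 0, 2/5],
b = (-42/5, 6/5, -122/35).
Solving gives a_0 = -102/35, a_1 = 9/5, a_2 = -27/7, so
  g(x) = -27*x^2/7 + 9*x/5 - 102/35.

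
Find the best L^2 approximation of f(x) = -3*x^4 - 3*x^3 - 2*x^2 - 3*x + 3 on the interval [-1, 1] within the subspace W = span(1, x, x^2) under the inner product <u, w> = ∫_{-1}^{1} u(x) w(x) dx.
g(x) = -32*x^2/7 - 24*x/5 + 114/35

The best approximation g ∈ W is the orthogonal projection of f onto W. Writing g = a_0 + a_1 x + a_2 x^2, the coefficients solve the normal equations G · a = b where
  G_{ij} = <φ_i, φ_j> and b_i = <f, φ_i>, with φ_0 = 1, φ_1 = x, φ_2 = x^2.
G =
  [2, 0, 2/3]
  [0, 2/3, 0]
  [2/3, 0, 2/5],
b = (52/15, -16/5, 12/35).
Solving gives a_0 = 114/35, a_1 = -24/5, a_2 = -32/7, so
  g(x) = -32*x^2/7 - 24*x/5 + 114/35.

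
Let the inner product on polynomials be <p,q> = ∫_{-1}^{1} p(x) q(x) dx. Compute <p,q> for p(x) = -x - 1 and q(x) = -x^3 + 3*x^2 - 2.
<p,q> = 12/5

Expand the product: p(x)·q(x) = x^4 - 2*x^3 - 3*x^2 + 2*x + 2.
∫_{-1}^{1} of each monomial x^k gives [2/(k+1) if k even, 0 if k odd]. Integrating term-by-term (or equivalently evaluating the antiderivative F(x) = x^5/5 - x^4/2 - x^3 + x^2 + 2*x at the endpoints):
  F(1) − F(−1) = 17/10 − (-7/10) = 12/5.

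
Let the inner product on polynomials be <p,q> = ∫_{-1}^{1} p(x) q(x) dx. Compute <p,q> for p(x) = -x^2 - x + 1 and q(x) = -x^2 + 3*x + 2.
<p,q> = 2/5

Expand the product: p(x)·q(x) = x^4 - 2*x^3 - 6*x^2 + x + 2.
∫_{-1}^{1} of each monomial x^k gives [2/(k+1) if k even, 0 if k odd]. Integrating term-by-term (or equivalently evaluating the antiderivative F(x) = x^5/5 - x^4/2 - 2*x^3 + x^2/2 + 2*x at the endpoints):
  F(1) − F(−1) = 1/5 − (-1/5) = 2/5.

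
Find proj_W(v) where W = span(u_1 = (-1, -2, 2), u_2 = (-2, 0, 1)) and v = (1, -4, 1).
proj_W(v) = (41/29, -98/29, 53/29)

Set up U = [u_1 | ... | u_2] ∈ R^(3×2). The projector onto W = col(U) is P = U (U^T U)^(-1) U^T.
Compute U^T U =
  [9, 4]
  [4, 5],
and U^T v = (9, -1).
Solve U^T U · c = U^T v for the coefficients: c = (49/29, -45/29). The projection is proj_W(v) = U c.
Check: (v - proj_W(v)) · u_1 = 0  (should be 0).
Check: (v - proj_W(v)) · u_2 = 0  (should be 0).
Result: proj_W(v) = (41/29, -98/29, 53/29).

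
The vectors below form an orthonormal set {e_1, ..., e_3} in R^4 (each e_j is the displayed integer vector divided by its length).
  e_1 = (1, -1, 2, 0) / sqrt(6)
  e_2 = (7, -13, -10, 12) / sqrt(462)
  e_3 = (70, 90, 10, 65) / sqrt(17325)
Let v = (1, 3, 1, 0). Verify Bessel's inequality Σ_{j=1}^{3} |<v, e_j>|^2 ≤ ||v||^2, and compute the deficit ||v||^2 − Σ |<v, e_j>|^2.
Σ |<v, e_j>|^2 = 98/9; ||v||^2 = 11; deficit = 1/9

Write each e_j = u_j / sqrt(<u_j, u_j>) where u_j is the displayed integer vector. Then <v, e_j> = <v, u_j> / sqrt(<u_j, u_j>), so |<v, e_j>|^2 = <v, u_j>^2 / <u_j, u_j>.
Coefficients: <v, e_1> = 0/sqrt(6), <v, e_2> = -42/sqrt(462), <v, e_3> = 350/sqrt(17325).
Square and sum: Σ |<v, e_j>|^2 = 98/9.
Compute ||v||^2 = v·v = 11.
Deficit = 11 − 98/9 = 1/9 ≥ 0, confirming Bessel's inequality. (The deficit equals ||v − Σ <v,e_j> e_j||^2, the squared distance from v to span{e_j}.)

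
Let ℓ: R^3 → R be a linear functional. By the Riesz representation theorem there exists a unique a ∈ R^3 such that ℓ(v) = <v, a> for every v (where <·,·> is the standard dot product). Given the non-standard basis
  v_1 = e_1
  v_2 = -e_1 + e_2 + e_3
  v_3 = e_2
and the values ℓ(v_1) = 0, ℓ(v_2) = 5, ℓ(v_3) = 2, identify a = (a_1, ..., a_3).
a = (0, 2, 3)

Write a = (a_1, ..., a_3) in the standard basis. For each basis vector v_i, ℓ(v_i) = <v_i, a> is a linear equation in the a_j's. Collect the n equations into a matrix system V a = ℓ, where row i of V is v_i (expressed in the standard basis). Since V is invertible (lower-triangular with 1s on the diagonal, up to permutation), solve by back-substitution:
  V =
[[1, 0, 0],
 [-1, 1, 1],
 [0, 1, 0]]
  V a = (0, 5, 2)
Solving gives a = (0, 2, 3).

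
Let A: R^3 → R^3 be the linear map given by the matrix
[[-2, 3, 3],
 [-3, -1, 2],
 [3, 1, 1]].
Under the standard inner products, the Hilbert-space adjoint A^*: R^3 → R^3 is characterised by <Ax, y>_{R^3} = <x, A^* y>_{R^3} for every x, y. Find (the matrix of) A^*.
A^* = A^T =
[[-2, -3, 3],
 [3, -1, 1],
 [3, 2, 1]]

For real matrices with standard dot products, the defining identity <Ax, y> = <x, A^* y> gives (Ax)^T y = x^T (A^*) y, i.e. x^T A^T y = x^T (A^*) y. Since this holds for all x, y, we must have A^* = A^T. Therefore
A^* =
[[-2, -3, 3],
 [3, -1, 1],
 [3, 2, 1]].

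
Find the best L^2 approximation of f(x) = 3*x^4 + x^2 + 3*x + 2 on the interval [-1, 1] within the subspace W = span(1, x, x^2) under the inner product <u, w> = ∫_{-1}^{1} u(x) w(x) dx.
g(x) = 25*x^2/7 + 3*x + 61/35

The best approximation g ∈ W is the orthogonal projection of f onto W. Writing g = a_0 + a_1 x + a_2 x^2, the coefficients solve the normal equations G · a = b where
  G_{ij} = <φ_i, φ_j> and b_i = <f, φ_i>, with φ_0 = 1, φ_1 = x, φ_2 = x^2.
G =
  [2, 0, 2/3]
  [0, 2/3, 0]
  [2/3, 0, 2/5],
b = (88/15, 2, 272/105).
Solving gives a_0 = 61/35, a_1 = 3, a_2 = 25/7, so
  g(x) = 25*x^2/7 + 3*x + 61/35.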